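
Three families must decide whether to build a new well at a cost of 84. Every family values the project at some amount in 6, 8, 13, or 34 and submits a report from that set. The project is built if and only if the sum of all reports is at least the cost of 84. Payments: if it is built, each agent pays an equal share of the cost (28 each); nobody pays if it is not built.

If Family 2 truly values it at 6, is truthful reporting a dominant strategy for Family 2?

Yes

Check each profile of the others' reports and compare truth against every alternative report.
Others report (6, 6): truth gives 0, best alternative gives 0.
Others report (6, 8): truth gives 0, best alternative gives 0.
Others report (6, 13): truth gives 0, best alternative gives 0.
Others report (6, 34): truth gives 0, best alternative gives 0.
Others report (8, 6): truth gives 0, best alternative gives 0.
Others report (8, 8): truth gives 0, best alternative gives 0.
(Remaining 10 profiles checked similarly; truth is weakly best in each.)
In every case the truthful report is at least as good as any alternative, so it is a dominant strategy.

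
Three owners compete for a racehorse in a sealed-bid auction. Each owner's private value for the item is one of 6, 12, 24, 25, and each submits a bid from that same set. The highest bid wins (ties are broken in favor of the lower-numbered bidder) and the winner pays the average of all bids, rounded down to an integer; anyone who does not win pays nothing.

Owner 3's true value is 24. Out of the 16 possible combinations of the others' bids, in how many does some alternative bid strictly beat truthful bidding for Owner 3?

5

Others bid (6, 6): truth gives 12; bid 12 gives 16 > 12. Violating.
Others bid (6, 24): truth gives 0; bid 25 gives 6 > 0. Violating.
Others bid (12, 24): truth gives 0; bid 25 gives 4 > 0. Violating.
Others bid (24, 6): truth gives 0; bid 25 gives 6 > 0. Violating.
Others bid (6, 12): truth gives 10; no alternative beats it.
Others bid (6, 25): truth gives 0; no alternative beats it.
(Checking all 16 profiles: 5 have a profitable deviation, 11 do not.)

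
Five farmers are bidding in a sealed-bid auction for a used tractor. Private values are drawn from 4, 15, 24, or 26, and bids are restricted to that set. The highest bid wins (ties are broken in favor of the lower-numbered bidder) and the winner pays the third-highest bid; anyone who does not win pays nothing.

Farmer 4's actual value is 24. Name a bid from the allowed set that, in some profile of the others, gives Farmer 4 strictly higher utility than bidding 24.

Suppose Farmer 1 bids 4, Farmer 2 bids 4, Farmer 3 bids 4 and Farmer 5 bids 26.
Bid 24: loses, pays 0, utility 0.
Bid 26: wins, pays 4, utility 24 - 4 = 20.
So bidding 26 beats truth here (20 > 0).

26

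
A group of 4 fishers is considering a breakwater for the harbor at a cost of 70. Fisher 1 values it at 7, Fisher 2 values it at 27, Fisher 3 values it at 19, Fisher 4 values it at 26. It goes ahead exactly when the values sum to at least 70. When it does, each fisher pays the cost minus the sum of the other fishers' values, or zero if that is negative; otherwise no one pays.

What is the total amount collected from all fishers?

45

Total value 79 ≥ cost 70, so it is built.
Fisher 1: others sum to 72; max(0, 70 - 72) = 0.
Fisher 2: others sum to 52; max(0, 70 - 52) = 18.
Fisher 3: others sum to 60; max(0, 70 - 60) = 10.
Fisher 4: others sum to 53; max(0, 70 - 53) = 17.
Total collected = 0 + 18 + 10 + 17 = 45.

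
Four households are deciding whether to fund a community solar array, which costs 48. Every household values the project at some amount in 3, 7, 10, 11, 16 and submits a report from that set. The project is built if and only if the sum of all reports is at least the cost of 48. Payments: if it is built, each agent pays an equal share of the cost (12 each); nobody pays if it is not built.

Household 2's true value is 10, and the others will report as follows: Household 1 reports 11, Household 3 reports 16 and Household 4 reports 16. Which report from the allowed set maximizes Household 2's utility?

Report 3: project not built, utility 0.
Report 7: project built, pays 12, utility 10 - 12 = -2.
Report 10: project built, pays 12, utility 10 - 12 = -2.
Report 11: project built, pays 12, utility 10 - 12 = -2.
Report 16: project built, pays 12, utility 10 - 12 = -2.
The best choice is 3 with utility 0.

3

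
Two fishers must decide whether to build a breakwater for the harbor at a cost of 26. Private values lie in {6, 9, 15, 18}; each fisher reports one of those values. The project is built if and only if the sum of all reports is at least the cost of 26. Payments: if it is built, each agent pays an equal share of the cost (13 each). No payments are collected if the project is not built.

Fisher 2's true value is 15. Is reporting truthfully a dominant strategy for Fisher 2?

Consider the case where Fisher 1 reports 9.
Truthful report 15: project not built, utility 0.
Report 18 instead: project built, pays 13, utility 15 - 13 = 2.
Since 2 > 0, reporting 18 is strictly better here, so truthful reporting is not dominant.

No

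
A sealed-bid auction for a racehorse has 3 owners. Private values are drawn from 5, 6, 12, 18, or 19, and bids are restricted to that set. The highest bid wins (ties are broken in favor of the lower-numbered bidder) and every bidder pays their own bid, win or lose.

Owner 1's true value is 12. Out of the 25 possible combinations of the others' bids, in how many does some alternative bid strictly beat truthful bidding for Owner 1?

20

Others bid (5, 5): truth gives 0; bid 5 gives 7 > 0. Violating.
Others bid (5, 6): truth gives 0; bid 6 gives 6 > 0. Violating.
Others bid (5, 18): truth gives -12; bid 5 gives -5 > -12. Violating.
Others bid (5, 19): truth gives -12; bid 5 gives -5 > -12. Violating.
Others bid (5, 12): truth gives 0; no alternative beats it.
Others bid (6, 12): truth gives 0; no alternative beats it.
(Checking all 25 profiles: 20 have a profitable deviation, 5 do not.)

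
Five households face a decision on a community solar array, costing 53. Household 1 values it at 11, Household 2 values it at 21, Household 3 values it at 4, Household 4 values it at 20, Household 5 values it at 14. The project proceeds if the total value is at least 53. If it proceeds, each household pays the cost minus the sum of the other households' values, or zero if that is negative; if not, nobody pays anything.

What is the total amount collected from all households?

7

Total value 70 ≥ cost 53, so it is built.
Household 1: others sum to 59; max(0, 53 - 59) = 0.
Household 2: others sum to 49; max(0, 53 - 49) = 4.
Household 3: others sum to 66; max(0, 53 - 66) = 0.
Household 4: others sum to 50; max(0, 53 - 50) = 3.
Household 5: others sum to 56; max(0, 53 - 56) = 0.
Total collected = 0 + 4 + 0 + 3 + 0 = 7.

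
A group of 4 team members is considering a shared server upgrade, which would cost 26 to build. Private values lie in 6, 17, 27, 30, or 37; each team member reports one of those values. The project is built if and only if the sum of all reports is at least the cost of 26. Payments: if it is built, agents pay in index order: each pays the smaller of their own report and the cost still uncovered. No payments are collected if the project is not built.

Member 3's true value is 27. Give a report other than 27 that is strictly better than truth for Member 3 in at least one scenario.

6

Suppose Member 1 reports 6, Member 2 reports 6 and Member 4 reports 17.
Report 27: project built, pays 14, utility 27 - 14 = 13.
Report 6: project built, pays 6, utility 27 - 6 = 21.
So reporting 6 beats truth here (21 > 13).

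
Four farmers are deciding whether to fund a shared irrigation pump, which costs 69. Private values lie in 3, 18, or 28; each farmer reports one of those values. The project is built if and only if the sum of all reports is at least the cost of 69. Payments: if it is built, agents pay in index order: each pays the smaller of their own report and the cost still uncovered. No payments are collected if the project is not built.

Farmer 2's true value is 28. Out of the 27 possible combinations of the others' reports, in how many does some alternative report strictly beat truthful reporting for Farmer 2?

11

Others report (3, 28, 28): truth gives 0; report 18 gives 10 > 0. Violating.
Others report (18, 18, 18): truth gives 0; report 18 gives 10 > 0. Violating.
Others report (18, 18, 28): truth gives 0; report 18 gives 10 > 0. Violating.
Others report (18, 28, 18): truth gives 0; report 18 gives 10 > 0. Violating.
Others report (3, 3, 3): truth gives 0; no alternative beats it.
Others report (3, 3, 18): truth gives 0; no alternative beats it.
(Checking all 27 profiles: 11 have a profitable deviation, 16 do not.)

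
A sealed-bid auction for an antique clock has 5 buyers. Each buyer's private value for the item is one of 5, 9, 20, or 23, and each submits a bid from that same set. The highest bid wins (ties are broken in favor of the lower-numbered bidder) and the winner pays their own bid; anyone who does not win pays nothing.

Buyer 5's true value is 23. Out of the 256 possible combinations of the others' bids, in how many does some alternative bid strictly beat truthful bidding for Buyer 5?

16

Others bid (5, 5, 5, 5): truth gives 0; bid 9 gives 14 > 0. Violating.
Others bid (5, 5, 5, 9): truth gives 0; bid 20 gives 3 > 0. Violating.
Others bid (5, 5, 9, 5): truth gives 0; bid 20 gives 3 > 0. Violating.
Others bid (5, 5, 9, 9): truth gives 0; bid 20 gives 3 > 0. Violating.
Others bid (5, 5, 5, 20): truth gives 0; no alternative beats it.
Others bid (5, 5, 5, 23): truth gives 0; no alternative beats it.
(Checking all 256 profiles: 16 have a profitable deviation, 240 do not.)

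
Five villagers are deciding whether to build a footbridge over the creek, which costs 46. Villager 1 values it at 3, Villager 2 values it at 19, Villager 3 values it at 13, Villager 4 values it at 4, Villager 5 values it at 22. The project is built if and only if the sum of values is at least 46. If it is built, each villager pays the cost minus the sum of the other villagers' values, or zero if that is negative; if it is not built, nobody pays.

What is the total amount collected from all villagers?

11

Total value 61 ≥ cost 46, so it is built.
Villager 1: others sum to 58; max(0, 46 - 58) = 0.
Villager 2: others sum to 42; max(0, 46 - 42) = 4.
Villager 3: others sum to 48; max(0, 46 - 48) = 0.
Villager 4: others sum to 57; max(0, 46 - 57) = 0.
Villager 5: others sum to 39; max(0, 46 - 39) = 7.
Total collected = 0 + 4 + 0 + 0 + 7 = 11.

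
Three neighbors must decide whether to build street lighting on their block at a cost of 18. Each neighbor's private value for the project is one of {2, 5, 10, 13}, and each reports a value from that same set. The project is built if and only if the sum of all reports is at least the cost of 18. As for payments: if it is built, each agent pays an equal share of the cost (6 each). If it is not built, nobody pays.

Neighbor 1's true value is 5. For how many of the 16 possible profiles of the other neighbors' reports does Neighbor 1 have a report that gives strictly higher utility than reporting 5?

4

Others report (2, 13): truth gives -1; report 2 gives 0 > -1. Violating.
Others report (5, 10): truth gives -1; report 2 gives 0 > -1. Violating.
Others report (10, 5): truth gives -1; report 2 gives 0 > -1. Violating.
Others report (13, 2): truth gives -1; report 2 gives 0 > -1. Violating.
Others report (2, 2): truth gives 0; no alternative beats it.
Others report (2, 5): truth gives 0; no alternative beats it.
(Checking all 16 profiles: 4 have a profitable deviation, 12 do not.)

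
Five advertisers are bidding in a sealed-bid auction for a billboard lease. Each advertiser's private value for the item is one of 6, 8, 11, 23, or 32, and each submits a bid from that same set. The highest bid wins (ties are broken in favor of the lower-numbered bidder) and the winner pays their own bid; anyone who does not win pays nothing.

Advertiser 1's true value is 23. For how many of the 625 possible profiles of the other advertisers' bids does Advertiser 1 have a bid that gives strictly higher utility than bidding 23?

Others bid (6, 6, 6, 6): truth gives 0; bid 6 gives 17 > 0. Violating.
Others bid (6, 6, 6, 8): truth gives 0; bid 8 gives 15 > 0. Violating.
Others bid (6, 6, 6, 11): truth gives 0; bid 11 gives 12 > 0. Violating.
Others bid (6, 6, 8, 6): truth gives 0; bid 8 gives 15 > 0. Violating.
Others bid (6, 6, 6, 23): truth gives 0; no alternative beats it.
Others bid (6, 6, 6, 32): truth gives 0; no alternative beats it.
(Checking all 625 profiles: 81 have a profitable deviation, 544 do not.)

81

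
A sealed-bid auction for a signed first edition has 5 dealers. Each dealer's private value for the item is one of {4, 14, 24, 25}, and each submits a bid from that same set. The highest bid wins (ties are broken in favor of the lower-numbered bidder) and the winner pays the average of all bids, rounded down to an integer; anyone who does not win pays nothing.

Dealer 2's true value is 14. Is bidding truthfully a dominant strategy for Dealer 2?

Consider the case where Dealer 1 bids 4, Dealer 3 bids 4, Dealer 4 bids 4 and Dealer 5 bids 24.
Truthful bid 14: loses, pays 0, utility 0.
Bid 24 instead: wins, pays 12, utility 14 - 12 = 2.
Since 2 > 0, bidding 24 is strictly better here, so truthful bidding is not dominant.

No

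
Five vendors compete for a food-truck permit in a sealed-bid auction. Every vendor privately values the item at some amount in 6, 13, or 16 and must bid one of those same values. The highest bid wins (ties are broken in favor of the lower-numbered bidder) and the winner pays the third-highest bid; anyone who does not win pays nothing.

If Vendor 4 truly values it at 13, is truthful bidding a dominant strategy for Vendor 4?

Consider the case where Vendor 1 bids 6, Vendor 2 bids 6, Vendor 3 bids 6 and Vendor 5 bids 16.
Truthful bid 13: loses, pays 0, utility 0.
Bid 16 instead: wins, pays 6, utility 13 - 6 = 7.
Since 7 > 0, bidding 16 is strictly better here, so truthful bidding is not dominant.

No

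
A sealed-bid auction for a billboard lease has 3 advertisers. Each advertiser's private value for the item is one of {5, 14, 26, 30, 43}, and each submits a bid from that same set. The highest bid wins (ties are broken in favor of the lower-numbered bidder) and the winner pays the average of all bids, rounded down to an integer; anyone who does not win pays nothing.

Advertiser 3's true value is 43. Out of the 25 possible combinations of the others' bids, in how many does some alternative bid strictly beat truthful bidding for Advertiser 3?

Others bid (5, 5): truth gives 26; bid 14 gives 35 > 26. Violating.
Others bid (5, 14): truth gives 23; bid 26 gives 28 > 23. Violating.
Others bid (5, 26): truth gives 19; bid 30 gives 23 > 19. Violating.
Others bid (14, 5): truth gives 23; bid 26 gives 28 > 23. Violating.
Others bid (5, 30): truth gives 17; no alternative beats it.
Others bid (5, 43): truth gives 0; no alternative beats it.
(Checking all 25 profiles: 9 have a profitable deviation, 16 do not.)

9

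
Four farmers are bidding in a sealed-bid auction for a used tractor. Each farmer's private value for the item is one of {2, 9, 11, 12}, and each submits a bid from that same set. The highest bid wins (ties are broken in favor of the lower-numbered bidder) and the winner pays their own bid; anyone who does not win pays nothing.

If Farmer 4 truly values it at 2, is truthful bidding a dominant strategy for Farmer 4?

Check each profile of the others' bids and compare truth against every alternative bid.
Others bid (2, 2, 2): truth gives 0, best alternative gives -7.
Others bid (2, 2, 9): truth gives 0, best alternative gives 0.
Others bid (2, 2, 11): truth gives 0, best alternative gives 0.
Others bid (2, 2, 12): truth gives 0, best alternative gives 0.
Others bid (2, 9, 2): truth gives 0, best alternative gives 0.
Others bid (2, 9, 9): truth gives 0, best alternative gives 0.
(Remaining 58 profiles checked similarly; truth is weakly best in each.)
In every case the truthful bid is at least as good as any alternative, so it is a dominant strategy.

Yes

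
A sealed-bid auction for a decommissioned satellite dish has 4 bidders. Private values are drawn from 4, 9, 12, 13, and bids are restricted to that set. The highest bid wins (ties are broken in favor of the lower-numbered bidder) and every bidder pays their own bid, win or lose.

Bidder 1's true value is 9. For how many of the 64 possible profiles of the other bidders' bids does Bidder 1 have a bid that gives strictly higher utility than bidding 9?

57

Others bid (4, 4, 4): truth gives 0; bid 4 gives 5 > 0. Violating.
Others bid (4, 4, 12): truth gives -9; bid 12 gives -3 > -9. Violating.
Others bid (4, 4, 13): truth gives -9; bid 4 gives -4 > -9. Violating.
Others bid (4, 9, 12): truth gives -9; bid 12 gives -3 > -9. Violating.
Others bid (4, 4, 9): truth gives 0; no alternative beats it.
Others bid (4, 9, 4): truth gives 0; no alternative beats it.
(Checking all 64 profiles: 57 have a profitable deviation, 7 do not.)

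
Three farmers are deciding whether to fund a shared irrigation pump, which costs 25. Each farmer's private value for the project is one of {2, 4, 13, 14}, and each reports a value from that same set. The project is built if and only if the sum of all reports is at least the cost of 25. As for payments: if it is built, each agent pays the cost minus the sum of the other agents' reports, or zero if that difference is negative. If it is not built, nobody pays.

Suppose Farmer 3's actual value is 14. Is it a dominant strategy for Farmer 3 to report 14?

Check each profile of the others' reports and compare truth against every alternative report.
Others report (13, 13): truth gives 14, best alternative gives 14.
Others report (13, 14): truth gives 14, best alternative gives 14.
Others report (14, 13): truth gives 14, best alternative gives 14.
Others report (14, 14): truth gives 14, best alternative gives 14.
Others report (4, 14): truth gives 7, best alternative gives 7.
Others report (14, 4): truth gives 7, best alternative gives 7.
(Remaining 10 profiles checked similarly; truth is weakly best in each.)
In every case the truthful report is at least as good as any alternative, so it is a dominant strategy.

Yes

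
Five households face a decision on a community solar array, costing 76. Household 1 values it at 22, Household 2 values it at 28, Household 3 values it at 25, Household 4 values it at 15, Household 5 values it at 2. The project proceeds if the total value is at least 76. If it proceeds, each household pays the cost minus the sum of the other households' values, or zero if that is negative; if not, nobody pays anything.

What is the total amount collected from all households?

27

Total value 92 ≥ cost 76, so it is built.
Household 1: others sum to 70; max(0, 76 - 70) = 6.
Household 2: others sum to 64; max(0, 76 - 64) = 12.
Household 3: others sum to 67; max(0, 76 - 67) = 9.
Household 4: others sum to 77; max(0, 76 - 77) = 0.
Household 5: others sum to 90; max(0, 76 - 90) = 0.
Total collected = 6 + 12 + 9 + 0 + 0 = 27.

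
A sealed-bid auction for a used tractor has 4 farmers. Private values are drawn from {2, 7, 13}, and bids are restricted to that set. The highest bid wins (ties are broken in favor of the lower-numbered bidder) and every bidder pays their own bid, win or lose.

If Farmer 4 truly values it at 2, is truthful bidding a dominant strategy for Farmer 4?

Check each profile of the others' bids and compare truth against every alternative bid.
Others bid (2, 2, 7): truth gives -2, best alternative gives -7.
Others bid (2, 2, 13): truth gives -2, best alternative gives -7.
Others bid (2, 7, 2): truth gives -2, best alternative gives -7.
Others bid (2, 7, 7): truth gives -2, best alternative gives -7.
Others bid (2, 7, 13): truth gives -2, best alternative gives -7.
Others bid (2, 13, 2): truth gives -2, best alternative gives -7.
(Remaining 21 profiles checked similarly; truth is weakly best in each.)
In every case the truthful bid is at least as good as any alternative, so it is a dominant strategy.

Yes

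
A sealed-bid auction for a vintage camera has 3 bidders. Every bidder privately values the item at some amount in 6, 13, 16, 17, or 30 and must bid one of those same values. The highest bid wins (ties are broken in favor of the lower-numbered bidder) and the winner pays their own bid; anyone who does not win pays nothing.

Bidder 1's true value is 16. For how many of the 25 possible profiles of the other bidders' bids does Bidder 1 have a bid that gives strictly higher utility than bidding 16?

Others bid (6, 6): truth gives 0; bid 6 gives 10 > 0. Violating.
Others bid (6, 13): truth gives 0; bid 13 gives 3 > 0. Violating.
Others bid (13, 6): truth gives 0; bid 13 gives 3 > 0. Violating.
Others bid (13, 13): truth gives 0; bid 13 gives 3 > 0. Violating.
Others bid (6, 16): truth gives 0; no alternative beats it.
Others bid (6, 17): truth gives 0; no alternative beats it.
(Checking all 25 profiles: 4 have a profitable deviation, 21 do not.)

4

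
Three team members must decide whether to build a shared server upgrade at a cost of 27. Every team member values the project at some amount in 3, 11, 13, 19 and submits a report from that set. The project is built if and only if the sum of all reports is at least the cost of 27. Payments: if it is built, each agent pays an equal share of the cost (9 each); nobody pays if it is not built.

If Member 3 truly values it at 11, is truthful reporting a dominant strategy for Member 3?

Consider the case where Member 1 reports 3 and Member 2 reports 11.
Truthful report 11: project not built, utility 0.
Report 13 instead: project built, pays 9, utility 11 - 9 = 2.
Since 2 > 0, reporting 13 is strictly better here, so truthful reporting is not dominant.

No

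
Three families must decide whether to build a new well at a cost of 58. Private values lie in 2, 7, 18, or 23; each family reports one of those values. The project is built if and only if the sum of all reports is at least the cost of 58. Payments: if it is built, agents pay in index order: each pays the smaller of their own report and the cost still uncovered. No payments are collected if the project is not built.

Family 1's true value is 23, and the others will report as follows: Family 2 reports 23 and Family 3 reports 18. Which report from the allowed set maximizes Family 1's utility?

Report 2: project not built, utility 0.
Report 7: project not built, utility 0.
Report 18: project built, pays 18, utility 23 - 18 = 5.
Report 23: project built, pays 23, utility 23 - 23 = 0.
The best choice is 18 with utility 5.

18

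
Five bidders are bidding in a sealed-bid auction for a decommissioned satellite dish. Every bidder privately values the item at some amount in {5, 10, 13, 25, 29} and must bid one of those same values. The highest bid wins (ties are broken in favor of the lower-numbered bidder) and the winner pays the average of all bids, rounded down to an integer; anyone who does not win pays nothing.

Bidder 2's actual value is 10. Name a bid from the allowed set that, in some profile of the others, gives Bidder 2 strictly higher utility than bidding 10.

Suppose Bidder 1 bids 5, Bidder 3 bids 5, Bidder 4 bids 5 and Bidder 5 bids 13.
Bid 10: loses, pays 0, utility 0.
Bid 13: wins, pays 8, utility 10 - 8 = 2.
So bidding 13 beats truth here (2 > 0).

13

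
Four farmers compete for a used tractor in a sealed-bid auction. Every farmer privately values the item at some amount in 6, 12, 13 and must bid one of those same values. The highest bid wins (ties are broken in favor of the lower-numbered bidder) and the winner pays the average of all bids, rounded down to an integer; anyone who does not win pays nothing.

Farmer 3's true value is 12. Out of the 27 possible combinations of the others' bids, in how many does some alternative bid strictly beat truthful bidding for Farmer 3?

Others bid (6, 6, 13): truth gives 0; bid 13 gives 3 > 0. Violating.
Others bid (6, 12, 6): truth gives 0; bid 13 gives 3 > 0. Violating.
Others bid (6, 12, 12): truth gives 0; bid 13 gives 2 > 0. Violating.
Others bid (6, 12, 13): truth gives 0; bid 13 gives 1 > 0. Violating.
Others bid (6, 6, 6): truth gives 5; no alternative beats it.
Others bid (6, 6, 12): truth gives 3; no alternative beats it.
(Checking all 27 profiles: 8 have a profitable deviation, 19 do not.)

8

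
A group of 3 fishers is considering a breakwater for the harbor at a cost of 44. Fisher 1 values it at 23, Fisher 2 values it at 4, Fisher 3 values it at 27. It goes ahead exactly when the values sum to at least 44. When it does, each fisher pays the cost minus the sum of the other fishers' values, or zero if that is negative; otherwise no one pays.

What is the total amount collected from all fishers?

30

Total value 54 ≥ cost 44, so it is built.
Fisher 1: others sum to 31; max(0, 44 - 31) = 13.
Fisher 2: others sum to 50; max(0, 44 - 50) = 0.
Fisher 3: others sum to 27; max(0, 44 - 27) = 17.
Total collected = 13 + 0 + 17 = 30.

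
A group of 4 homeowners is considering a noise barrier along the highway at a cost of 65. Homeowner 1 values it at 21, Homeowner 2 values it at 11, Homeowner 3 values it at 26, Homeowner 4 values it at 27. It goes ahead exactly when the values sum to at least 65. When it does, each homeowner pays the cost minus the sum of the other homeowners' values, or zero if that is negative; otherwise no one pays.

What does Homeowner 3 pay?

Total value 85 ≥ cost 65, so the project is built.
The other homeowners' values sum to 59.
Cost minus that sum is 65 - 59 = 6.

6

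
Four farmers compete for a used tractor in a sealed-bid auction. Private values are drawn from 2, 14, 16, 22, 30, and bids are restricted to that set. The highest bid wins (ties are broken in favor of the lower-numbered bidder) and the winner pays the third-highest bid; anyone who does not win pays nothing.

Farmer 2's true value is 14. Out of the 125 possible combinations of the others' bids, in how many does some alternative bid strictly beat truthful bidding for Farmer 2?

9

Others bid (2, 2, 16): truth gives 0; bid 16 gives 12 > 0. Violating.
Others bid (2, 2, 22): truth gives 0; bid 22 gives 12 > 0. Violating.
Others bid (2, 2, 30): truth gives 0; bid 30 gives 12 > 0. Violating.
Others bid (2, 16, 2): truth gives 0; bid 16 gives 12 > 0. Violating.
Others bid (2, 2, 2): truth gives 12; no alternative beats it.
Others bid (2, 2, 14): truth gives 12; no alternative beats it.
(Checking all 125 profiles: 9 have a profitable deviation, 116 do not.)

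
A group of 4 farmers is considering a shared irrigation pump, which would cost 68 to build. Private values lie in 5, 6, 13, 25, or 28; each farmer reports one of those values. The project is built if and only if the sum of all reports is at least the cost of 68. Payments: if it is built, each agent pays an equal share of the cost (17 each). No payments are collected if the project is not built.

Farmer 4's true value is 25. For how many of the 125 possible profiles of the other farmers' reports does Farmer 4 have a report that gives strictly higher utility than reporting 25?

3

Others report (6, 6, 28): truth gives 0; report 28 gives 8 > 0. Violating.
Others report (6, 28, 6): truth gives 0; report 28 gives 8 > 0. Violating.
Others report (28, 6, 6): truth gives 0; report 28 gives 8 > 0. Violating.
Others report (5, 5, 5): truth gives 0; no alternative beats it.
Others report (5, 5, 6): truth gives 0; no alternative beats it.
(Checking all 125 profiles: 3 have a profitable deviation, 122 do not.)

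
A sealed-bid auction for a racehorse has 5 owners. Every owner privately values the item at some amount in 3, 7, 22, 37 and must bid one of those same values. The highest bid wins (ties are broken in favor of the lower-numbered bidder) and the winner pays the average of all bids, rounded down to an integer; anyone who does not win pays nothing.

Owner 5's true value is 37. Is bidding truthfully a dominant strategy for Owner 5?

Consider the case where Owner 1 bids 3, Owner 2 bids 3, Owner 3 bids 3 and Owner 4 bids 3.
Truthful bid 37: wins, pays 9, utility 37 - 9 = 28.
Bid 7 instead: wins, pays 3, utility 37 - 3 = 34.
Since 34 > 28, bidding 7 is strictly better here, so truthful bidding is not dominant.

No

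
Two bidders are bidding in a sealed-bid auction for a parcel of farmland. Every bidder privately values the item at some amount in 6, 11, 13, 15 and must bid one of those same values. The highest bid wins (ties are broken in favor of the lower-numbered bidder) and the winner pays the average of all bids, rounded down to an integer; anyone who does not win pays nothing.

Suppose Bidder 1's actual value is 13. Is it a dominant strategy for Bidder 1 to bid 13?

Consider the case where Bidder 2 bids 6.
Truthful bid 13: wins, pays 9, utility 13 - 9 = 4.
Bid 6 instead: wins, pays 6, utility 13 - 6 = 7.
Since 7 > 4, bidding 6 is strictly better here, so truthful bidding is not dominant.

No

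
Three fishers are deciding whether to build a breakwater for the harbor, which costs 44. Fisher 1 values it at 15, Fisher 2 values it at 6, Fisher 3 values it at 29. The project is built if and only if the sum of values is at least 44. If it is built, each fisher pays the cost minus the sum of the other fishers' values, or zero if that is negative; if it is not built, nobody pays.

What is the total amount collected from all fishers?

32

Total value 50 ≥ cost 44, so it is built.
Fisher 1: others sum to 35; max(0, 44 - 35) = 9.
Fisher 2: others sum to 44; max(0, 44 - 44) = 0.
Fisher 3: others sum to 21; max(0, 44 - 21) = 23.
Total collected = 9 + 0 + 23 = 32.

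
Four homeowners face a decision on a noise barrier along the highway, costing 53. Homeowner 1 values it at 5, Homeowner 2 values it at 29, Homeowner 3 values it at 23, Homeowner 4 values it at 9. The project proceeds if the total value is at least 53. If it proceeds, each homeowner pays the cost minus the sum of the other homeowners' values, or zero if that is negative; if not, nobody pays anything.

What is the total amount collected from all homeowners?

Total value 66 ≥ cost 53, so it is built.
Homeowner 1: others sum to 61; max(0, 53 - 61) = 0.
Homeowner 2: others sum to 37; max(0, 53 - 37) = 16.
Homeowner 3: others sum to 43; max(0, 53 - 43) = 10.
Homeowner 4: others sum to 57; max(0, 53 - 57) = 0.
Total collected = 0 + 16 + 10 + 0 = 26.

26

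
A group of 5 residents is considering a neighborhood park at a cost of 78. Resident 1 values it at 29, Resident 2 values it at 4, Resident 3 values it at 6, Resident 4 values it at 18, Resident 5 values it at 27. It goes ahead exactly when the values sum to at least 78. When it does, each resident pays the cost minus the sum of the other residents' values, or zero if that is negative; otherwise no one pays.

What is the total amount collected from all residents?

Total value 84 ≥ cost 78, so it is built.
Resident 1: others sum to 55; max(0, 78 - 55) = 23.
Resident 2: others sum to 80; max(0, 78 - 80) = 0.
Resident 3: others sum to 78; max(0, 78 - 78) = 0.
Resident 4: others sum to 66; max(0, 78 - 66) = 12.
Resident 5: others sum to 57; max(0, 78 - 57) = 21.
Total collected = 23 + 0 + 0 + 12 + 21 = 56.

56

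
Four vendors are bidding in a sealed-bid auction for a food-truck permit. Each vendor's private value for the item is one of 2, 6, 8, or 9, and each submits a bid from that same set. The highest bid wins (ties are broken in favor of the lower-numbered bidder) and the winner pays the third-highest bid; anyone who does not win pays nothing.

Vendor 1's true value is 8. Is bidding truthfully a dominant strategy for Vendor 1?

Consider the case where Vendor 2 bids 2, Vendor 3 bids 2 and Vendor 4 bids 9.
Truthful bid 8: loses, pays 0, utility 0.
Bid 9 instead: wins, pays 2, utility 8 - 2 = 6.
Since 6 > 0, bidding 9 is strictly better here, so truthful bidding is not dominant.

No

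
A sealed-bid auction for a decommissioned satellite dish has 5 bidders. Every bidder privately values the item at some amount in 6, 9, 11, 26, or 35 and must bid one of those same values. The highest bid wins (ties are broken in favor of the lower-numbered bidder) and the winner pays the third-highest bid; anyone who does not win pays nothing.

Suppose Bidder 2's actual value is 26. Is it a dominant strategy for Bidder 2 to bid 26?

No

Consider the case where Bidder 1 bids 6, Bidder 3 bids 6, Bidder 4 bids 6 and Bidder 5 bids 35.
Truthful bid 26: loses, pays 0, utility 0.
Bid 35 instead: wins, pays 6, utility 26 - 6 = 20.
Since 20 > 0, bidding 35 is strictly better here, so truthful bidding is not dominant.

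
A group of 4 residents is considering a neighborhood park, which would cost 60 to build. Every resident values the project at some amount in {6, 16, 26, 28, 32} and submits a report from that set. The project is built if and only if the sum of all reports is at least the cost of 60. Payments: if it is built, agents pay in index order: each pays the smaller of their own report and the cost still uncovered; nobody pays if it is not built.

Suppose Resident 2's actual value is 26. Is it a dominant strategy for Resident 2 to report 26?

No

Consider the case where Resident 1 reports 6, Resident 3 reports 6 and Resident 4 reports 32.
Truthful report 26: project built, pays 26, utility 26 - 26 = 0.
Report 16 instead: project built, pays 16, utility 26 - 16 = 10.
Since 10 > 0, reporting 16 is strictly better here, so truthful reporting is not dominant.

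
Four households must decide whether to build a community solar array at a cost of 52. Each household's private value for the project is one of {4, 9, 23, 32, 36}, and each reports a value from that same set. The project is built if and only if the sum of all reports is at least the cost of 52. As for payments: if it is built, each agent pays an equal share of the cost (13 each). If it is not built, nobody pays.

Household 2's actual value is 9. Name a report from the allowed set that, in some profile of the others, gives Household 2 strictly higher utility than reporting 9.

4

Suppose Household 1 reports 4, Household 3 reports 4 and Household 4 reports 36.
Report 9: project built, pays 13, utility 9 - 13 = -4.
Report 4: project not built, utility 0.
So reporting 4 beats truth here (0 > -4).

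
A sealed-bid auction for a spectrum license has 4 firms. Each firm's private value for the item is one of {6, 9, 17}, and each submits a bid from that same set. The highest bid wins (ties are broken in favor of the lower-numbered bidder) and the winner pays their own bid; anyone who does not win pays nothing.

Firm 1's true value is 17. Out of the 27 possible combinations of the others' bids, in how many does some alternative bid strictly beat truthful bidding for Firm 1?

8

Others bid (6, 6, 6): truth gives 0; bid 6 gives 11 > 0. Violating.
Others bid (6, 6, 9): truth gives 0; bid 9 gives 8 > 0. Violating.
Others bid (6, 9, 6): truth gives 0; bid 9 gives 8 > 0. Violating.
Others bid (6, 9, 9): truth gives 0; bid 9 gives 8 > 0. Violating.
Others bid (6, 6, 17): truth gives 0; no alternative beats it.
Others bid (6, 9, 17): truth gives 0; no alternative beats it.
(Checking all 27 profiles: 8 have a profitable deviation, 19 do not.)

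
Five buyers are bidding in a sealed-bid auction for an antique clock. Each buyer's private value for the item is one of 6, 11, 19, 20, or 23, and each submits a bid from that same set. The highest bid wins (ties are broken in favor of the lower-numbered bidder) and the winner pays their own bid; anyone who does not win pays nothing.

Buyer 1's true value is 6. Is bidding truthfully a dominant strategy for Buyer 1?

Yes

Check each profile of the others' bids and compare truth against every alternative bid.
Others bid (6, 6, 6, 6): truth gives 0, best alternative gives -5.
Others bid (6, 6, 6, 11): truth gives 0, best alternative gives -5.
Others bid (6, 6, 11, 6): truth gives 0, best alternative gives -5.
Others bid (6, 6, 11, 11): truth gives 0, best alternative gives -5.
Others bid (6, 11, 6, 6): truth gives 0, best alternative gives -5.
Others bid (6, 11, 6, 11): truth gives 0, best alternative gives -5.
(Remaining 619 profiles checked similarly; truth is weakly best in each.)
In every case the truthful bid is at least as good as any alternative, so it is a dominant strategy.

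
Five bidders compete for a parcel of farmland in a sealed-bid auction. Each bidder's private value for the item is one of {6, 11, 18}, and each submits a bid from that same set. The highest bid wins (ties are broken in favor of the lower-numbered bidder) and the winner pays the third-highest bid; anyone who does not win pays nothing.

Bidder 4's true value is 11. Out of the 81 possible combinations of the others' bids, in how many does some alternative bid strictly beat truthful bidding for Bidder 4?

4

Others bid (6, 6, 6, 18): truth gives 0; bid 18 gives 5 > 0. Violating.
Others bid (6, 6, 11, 6): truth gives 0; bid 18 gives 5 > 0. Violating.
Others bid (6, 11, 6, 6): truth gives 0; bid 18 gives 5 > 0. Violating.
Others bid (11, 6, 6, 6): truth gives 0; bid 18 gives 5 > 0. Violating.
Others bid (6, 6, 6, 6): truth gives 5; no alternative beats it.
Others bid (6, 6, 6, 11): truth gives 5; no alternative beats it.
(Checking all 81 profiles: 4 have a profitable deviation, 77 do not.)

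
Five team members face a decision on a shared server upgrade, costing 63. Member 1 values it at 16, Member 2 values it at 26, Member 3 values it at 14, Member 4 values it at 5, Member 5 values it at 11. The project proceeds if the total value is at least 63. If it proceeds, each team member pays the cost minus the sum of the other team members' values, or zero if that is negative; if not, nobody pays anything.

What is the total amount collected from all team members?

31

Total value 72 ≥ cost 63, so it is built.
Member 1: others sum to 56; max(0, 63 - 56) = 7.
Member 2: others sum to 46; max(0, 63 - 46) = 17.
Member 3: others sum to 58; max(0, 63 - 58) = 5.
Member 4: others sum to 67; max(0, 63 - 67) = 0.
Member 5: others sum to 61; max(0, 63 - 61) = 2.
Total collected = 7 + 17 + 5 + 0 + 2 = 31.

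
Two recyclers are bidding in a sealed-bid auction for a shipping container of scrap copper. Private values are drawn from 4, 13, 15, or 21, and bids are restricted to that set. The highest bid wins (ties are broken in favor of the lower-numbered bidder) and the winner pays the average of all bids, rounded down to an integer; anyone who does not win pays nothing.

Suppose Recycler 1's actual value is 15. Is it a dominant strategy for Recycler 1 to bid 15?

Consider the case where Recycler 2 bids 4.
Truthful bid 15: wins, pays 9, utility 15 - 9 = 6.
Bid 4 instead: wins, pays 4, utility 15 - 4 = 11.
Since 11 > 6, bidding 4 is strictly better here, so truthful bidding is not dominant.

No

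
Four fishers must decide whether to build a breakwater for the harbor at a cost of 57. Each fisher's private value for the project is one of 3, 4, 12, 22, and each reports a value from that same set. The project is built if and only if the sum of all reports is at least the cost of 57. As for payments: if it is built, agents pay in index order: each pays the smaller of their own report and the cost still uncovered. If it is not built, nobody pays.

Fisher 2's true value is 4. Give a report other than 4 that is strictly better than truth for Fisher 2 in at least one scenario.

3

Suppose Fisher 1 reports 12, Fisher 3 reports 22 and Fisher 4 reports 22.
Report 4: project built, pays 4, utility 4 - 4 = 0.
Report 3: project built, pays 3, utility 4 - 3 = 1.
So reporting 3 beats truth here (1 > 0).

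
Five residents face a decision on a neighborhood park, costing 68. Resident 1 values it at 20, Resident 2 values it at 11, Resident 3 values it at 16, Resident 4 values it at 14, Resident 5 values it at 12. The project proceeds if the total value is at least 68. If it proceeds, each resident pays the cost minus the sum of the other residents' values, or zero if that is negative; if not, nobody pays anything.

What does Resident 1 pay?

Total value 73 ≥ cost 68, so the project is built.
The other residents' values sum to 53.
Cost minus that sum is 68 - 53 = 15.

15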